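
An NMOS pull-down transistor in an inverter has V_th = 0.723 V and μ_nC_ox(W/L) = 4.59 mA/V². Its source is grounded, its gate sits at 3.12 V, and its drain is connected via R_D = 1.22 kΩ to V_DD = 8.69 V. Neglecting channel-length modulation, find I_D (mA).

I_D = 6.55 mA

V_GS = V_G = 3.12 V, so V_ov = 3.12 − 0.723 = 2.4 V.
Assume saturation: I_D = ½ k_n V_ov² = 0.5 × 4.59 × 2.4² = 13.2 mA, giving V_DS = V_DD − I_D R_D = 8.69 − 13.2 × 1.22 = -7.4 V.
But -7.4 V < V_ov = 2.4 V, so the device is actually in triode.
In triode I_D = k_n[V_ov V_DS − ½ V_DS²] and I_D = (V_DD − V_DS)/R_D. Equating: 2.8 V_DS² − 14.42 V_DS + 8.69 = 0, giving V_DS = 0.697 V (the root below V_ov).
I_D = (8.69 − 0.697) / 1.22 = 6.55 mA.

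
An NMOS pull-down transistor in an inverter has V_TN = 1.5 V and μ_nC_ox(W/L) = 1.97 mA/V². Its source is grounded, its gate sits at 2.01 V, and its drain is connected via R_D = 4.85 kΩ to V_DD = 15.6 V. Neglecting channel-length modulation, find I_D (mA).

V_GS = V_G = 2.01 V, so V_ov = 2.01 − 1.5 = 0.51 V.
Assume saturation: I_D = ½ k_n V_ov² = 0.5 × 1.97 × 0.51² = 0.256 mA, giving V_DS = V_DD − I_D R_D = 15.6 − 0.256 × 4.85 = 14.4 V.
V_DS = 14.4 V ≥ V_ov = 0.51 V, confirming saturation.

I_D = 0.256 mA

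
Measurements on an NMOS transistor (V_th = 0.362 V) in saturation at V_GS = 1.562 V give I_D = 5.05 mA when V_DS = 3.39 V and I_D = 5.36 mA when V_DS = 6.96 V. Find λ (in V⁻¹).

With V_GS fixed, I_D ∝ (1 + λ V_DS) in saturation, so I_D2/I_D1 = (1 + λ V_DS2)/(1 + λ V_DS1).
5.36/5.05 = 1.061 = (1 + 6.96 λ)/(1 + 3.39 λ).
Solving: λ (I_D1 V_DS2 − I_D2 V_DS1) = I_D2 − I_D1, so λ = (5.36 − 5.05) / (5.05 × 6.96 − 5.36 × 3.39) = 0.31 / 17 = 0.0183 V⁻¹.

λ = 0.0183 V⁻¹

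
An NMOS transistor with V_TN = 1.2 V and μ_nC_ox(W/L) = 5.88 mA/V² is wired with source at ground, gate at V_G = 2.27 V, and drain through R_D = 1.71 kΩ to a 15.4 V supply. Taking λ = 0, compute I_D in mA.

V_GS = V_G = 2.27 V, so V_ov = 2.27 − 1.2 = 1.07 V.
Assume saturation: I_D = ½ k_n V_ov² = 0.5 × 5.88 × 1.07² = 3.37 mA, giving V_DS = V_DD − I_D R_D = 15.4 − 3.37 × 1.71 = 9.64 V.
V_DS = 9.64 V ≥ V_ov = 1.07 V, confirming saturation.

I_D = 3.37 mA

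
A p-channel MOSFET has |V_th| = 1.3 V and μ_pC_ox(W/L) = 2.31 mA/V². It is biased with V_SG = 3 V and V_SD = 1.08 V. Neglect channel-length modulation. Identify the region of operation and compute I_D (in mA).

Triode; I_D = 2.89 mA

V_ov = V_SG − |V_th| = 3 − 1.3 = 1.7 V.
Since V_SD = 1.08 V < V_ov = 1.7 V, the device is in the triode region.
I_D = k_p [V_ov · V_SD − ½ V_SD²] = 2.31 × [1.7 × 1.08 − 0.5 × 1.08²] = 2.89 mA.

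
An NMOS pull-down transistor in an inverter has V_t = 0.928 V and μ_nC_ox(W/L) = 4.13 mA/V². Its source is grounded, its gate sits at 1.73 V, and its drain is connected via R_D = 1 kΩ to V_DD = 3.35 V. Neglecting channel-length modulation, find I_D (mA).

V_GS = V_G = 1.73 V, so V_ov = 1.73 − 0.928 = 0.802 V.
Assume saturation: I_D = ½ k_n V_ov² = 0.5 × 4.13 × 0.802² = 1.33 mA, giving V_DS = V_DD − I_D R_D = 3.35 − 1.33 × 1 = 2.02 V.
V_DS = 2.02 V ≥ V_ov = 0.802 V, confirming saturation.

I_D = 1.33 mA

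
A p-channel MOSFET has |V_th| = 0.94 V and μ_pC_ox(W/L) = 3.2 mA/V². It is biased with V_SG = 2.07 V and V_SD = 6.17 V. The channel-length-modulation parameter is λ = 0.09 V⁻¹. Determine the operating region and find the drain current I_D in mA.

Saturation; I_D = 3.18 mA

V_ov = V_SG − |V_th| = 2.07 − 0.94 = 1.13 V.
Since V_SD = 6.17 V ≥ V_ov = 1.13 V, the device is in saturation.
I_D = ½ k_p V_ov² (1 + λ V_SD) = 0.5 × 3.2 × 1.13² × (1 + 0.09 × 6.17) = 3.18 mA.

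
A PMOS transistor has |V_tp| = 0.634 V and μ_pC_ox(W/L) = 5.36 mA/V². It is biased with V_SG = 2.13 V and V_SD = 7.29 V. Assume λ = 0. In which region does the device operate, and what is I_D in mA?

Saturation; I_D = 6.00 mA

V_ov = V_SG − |V_tp| = 2.13 − 0.634 = 1.5 V.
Since V_SD = 7.29 V ≥ V_ov = 1.5 V, the device is in saturation.
I_D = ½ k_p V_ov² = 0.5 × 5.36 × 1.5² = 6 mA.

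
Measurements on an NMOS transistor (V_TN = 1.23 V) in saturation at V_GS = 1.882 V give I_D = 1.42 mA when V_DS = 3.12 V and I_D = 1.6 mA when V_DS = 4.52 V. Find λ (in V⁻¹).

With V_GS fixed, I_D ∝ (1 + λ V_DS) in saturation, so I_D2/I_D1 = (1 + λ V_DS2)/(1 + λ V_DS1).
1.6/1.42 = 1.127 = (1 + 4.52 λ)/(1 + 3.12 λ).
Solving: λ (I_D1 V_DS2 − I_D2 V_DS1) = I_D2 − I_D1, so λ = (1.6 − 1.42) / (1.42 × 4.52 − 1.6 × 3.12) = 0.18 / 1.43 = 0.126 V⁻¹.

λ = 0.126 V⁻¹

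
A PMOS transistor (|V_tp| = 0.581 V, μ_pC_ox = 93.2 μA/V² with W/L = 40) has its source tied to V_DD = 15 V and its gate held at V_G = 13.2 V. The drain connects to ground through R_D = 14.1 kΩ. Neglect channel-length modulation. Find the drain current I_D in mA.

V_SG = V_DD − V_G = 15 − 13.2 = 1.8 V, so V_ov = 1.8 − 0.581 = 1.22 V.
k_p = μ_pC_ox · (W/L) = 3.728 mA/V².
Assume saturation: I_D = ½ k_p V_ov² = 0.5 × 3.728 × 1.22² = 2.77 mA, giving V_SD = V_DD − I_D R_D = 15 − 2.77 × 14.1 = -24.1 V.
But -24.1 V < V_ov = 1.22 V, so the device is actually in triode.
In triode I_D = k_p[V_ov V_SD − ½ V_SD²] and I_D = (V_DD − V_SD)/R_D. Equating: 26.3 V_SD² − 65.08 V_SD + 15 = 0, giving V_SD = 0.257 V (the root below V_ov).
I_D = (15 − 0.257) / 14.1 = 1.05 mA.

I_D = 1.05 mA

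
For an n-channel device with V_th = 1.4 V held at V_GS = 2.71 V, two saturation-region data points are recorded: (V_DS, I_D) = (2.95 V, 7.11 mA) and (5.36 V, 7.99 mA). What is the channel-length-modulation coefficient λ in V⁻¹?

λ = 0.0605 V⁻¹

With V_GS fixed, I_D ∝ (1 + λ V_DS) in saturation, so I_D2/I_D1 = (1 + λ V_DS2)/(1 + λ V_DS1).
7.99/7.11 = 1.124 = (1 + 5.36 λ)/(1 + 2.95 λ).
Solving: λ (I_D1 V_DS2 − I_D2 V_DS1) = I_D2 − I_D1, so λ = (7.99 − 7.11) / (7.11 × 5.36 − 7.99 × 2.95) = 0.88 / 14.5 = 0.0605 V⁻¹.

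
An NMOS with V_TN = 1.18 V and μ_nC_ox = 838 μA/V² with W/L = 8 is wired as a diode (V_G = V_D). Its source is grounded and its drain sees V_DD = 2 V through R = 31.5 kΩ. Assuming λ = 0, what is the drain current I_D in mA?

With gate tied to drain, V_GS = V_DS ≥ V_GS − V_TN, so the device is in saturation.
k_n = μ_nC_ox · (W/L) = 6.704 mA/V².
KCL at the drain: ½ k_n (V_GS − V_TN)² = (V_DD − V_GS)/R.
Let x = V_GS − 1.18. Then 106 x² + x − 0.82 = 0, giving x = 0.0835 V (positive root), so V_GS = 1.26 V.
I_D = (V_DD − V_GS)/R = (2 − 1.26) / 31.5 = 0.0234 mA.

I_D = 0.0234 mA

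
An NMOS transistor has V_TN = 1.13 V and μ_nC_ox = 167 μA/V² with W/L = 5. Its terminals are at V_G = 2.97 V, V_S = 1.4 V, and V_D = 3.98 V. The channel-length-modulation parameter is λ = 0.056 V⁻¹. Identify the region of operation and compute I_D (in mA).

V_GS = V_G − V_S = 2.97 − 1.4 = 1.57 V; V_DS = V_D − V_S = 3.98 − 1.4 = 2.58 V.
k_n = μ_nC_ox · (W/L) = 0.835 mA/V².
V_ov = V_GS − V_TN = 1.57 − 1.13 = 0.44 V.
Since V_DS = 2.58 V ≥ V_ov = 0.44 V, the device is in saturation.
I_D = ½ k_n V_ov² (1 + λ V_DS) = 0.5 × 0.835 × 0.44² × (1 + 0.056 × 2.58) = 0.0925 mA.

Saturation; I_D = 0.0925 mA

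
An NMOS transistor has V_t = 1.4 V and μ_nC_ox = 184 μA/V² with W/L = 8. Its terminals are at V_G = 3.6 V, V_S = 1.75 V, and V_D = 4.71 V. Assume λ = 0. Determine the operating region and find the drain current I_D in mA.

V_GS = V_G − V_S = 3.6 − 1.75 = 1.85 V; V_DS = V_D − V_S = 4.71 − 1.75 = 2.96 V.
k_n = μ_nC_ox · (W/L) = 1.472 mA/V².
V_ov = V_GS − V_t = 1.85 − 1.4 = 0.45 V.
Since V_DS = 2.96 V ≥ V_ov = 0.45 V, the device is in saturation.
I_D = ½ k_n V_ov² = 0.5 × 1.472 × 0.45² = 0.149 mA.

Saturation; I_D = 0.149 mA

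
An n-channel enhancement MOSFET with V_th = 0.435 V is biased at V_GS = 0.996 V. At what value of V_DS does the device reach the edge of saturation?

The boundary between triode and saturation is V_DS = V_GS − V_th = V_ov.
V_ov = 0.996 − 0.435 = 0.561 V.

V_DS,sat = 0.561 V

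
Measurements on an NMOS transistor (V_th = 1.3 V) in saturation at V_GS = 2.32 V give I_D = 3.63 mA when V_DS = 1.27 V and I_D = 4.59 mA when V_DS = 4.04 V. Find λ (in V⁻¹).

λ = 0.109 V⁻¹

With V_GS fixed, I_D ∝ (1 + λ V_DS) in saturation, so I_D2/I_D1 = (1 + λ V_DS2)/(1 + λ V_DS1).
4.59/3.63 = 1.264 = (1 + 4.04 λ)/(1 + 1.27 λ).
Solving: λ (I_D1 V_DS2 − I_D2 V_DS1) = I_D2 − I_D1, so λ = (4.59 − 3.63) / (3.63 × 4.04 − 4.59 × 1.27) = 0.96 / 8.84 = 0.109 V⁻¹.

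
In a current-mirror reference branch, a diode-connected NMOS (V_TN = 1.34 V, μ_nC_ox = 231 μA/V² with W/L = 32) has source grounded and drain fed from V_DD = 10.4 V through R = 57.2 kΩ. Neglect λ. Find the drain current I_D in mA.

With gate tied to drain, V_GS = V_DS ≥ V_GS − V_TN, so the device is in saturation.
k_n = μ_nC_ox · (W/L) = 7.392 mA/V².
KCL at the drain: ½ k_n (V_GS − V_TN)² = (V_DD − V_GS)/R.
Let x = V_GS − 1.34. Then 211 x² + x − 9.06 = 0, giving x = 0.205 V (positive root), so V_GS = 1.54 V.
I_D = (V_DD − V_GS)/R = (10.4 − 1.54) / 57.2 = 0.155 mA.

I_D = 0.155 mA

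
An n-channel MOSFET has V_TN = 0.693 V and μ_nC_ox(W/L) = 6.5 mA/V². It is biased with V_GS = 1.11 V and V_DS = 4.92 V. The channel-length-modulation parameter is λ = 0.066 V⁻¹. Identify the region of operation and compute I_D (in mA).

Saturation; I_D = 0.749 mA

V_ov = V_GS − V_TN = 1.11 − 0.693 = 0.417 V.
Since V_DS = 4.92 V ≥ V_ov = 0.417 V, the device is in saturation.
I_D = ½ k_n V_ov² (1 + λ V_DS) = 0.5 × 6.5 × 0.417² × (1 + 0.066 × 4.92) = 0.749 mA.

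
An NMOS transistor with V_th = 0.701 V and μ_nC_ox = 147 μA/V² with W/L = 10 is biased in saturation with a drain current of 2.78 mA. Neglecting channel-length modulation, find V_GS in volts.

k_n = μ_nC_ox · (W/L) = 1.47 mA/V².
In saturation I_D = ½ k_n (V_GS − V_th)², so V_GS − V_th = √(2 I_D / k_n) = √(2 × 2.78 / 1.47) = 1.94 V.
V_GS = 0.701 + 1.94 = 2.65 V.

V_GS = 2.65 V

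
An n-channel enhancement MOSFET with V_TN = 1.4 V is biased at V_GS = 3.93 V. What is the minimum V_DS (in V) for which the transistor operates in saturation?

The boundary between triode and saturation is V_DS = V_GS − V_TN = V_ov.
V_ov = 3.93 − 1.4 = 2.53 V.

V_DS,sat = 2.53 V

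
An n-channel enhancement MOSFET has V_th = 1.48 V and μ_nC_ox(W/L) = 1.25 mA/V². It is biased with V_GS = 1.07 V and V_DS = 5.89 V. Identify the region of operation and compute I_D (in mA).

Cutoff; I_D = 0 mA

V_GS = 1.07 V < V_th = 1.48 V, so the transistor is in cutoff.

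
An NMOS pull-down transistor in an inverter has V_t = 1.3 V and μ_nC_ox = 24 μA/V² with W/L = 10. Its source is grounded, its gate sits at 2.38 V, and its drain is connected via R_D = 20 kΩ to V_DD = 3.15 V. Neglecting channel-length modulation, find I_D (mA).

I_D = 0.123 mA

V_GS = V_G = 2.38 V, so V_ov = 2.38 − 1.3 = 1.08 V.
k_n = μ_nC_ox · (W/L) = 0.24 mA/V².
Assume saturation: I_D = ½ k_n V_ov² = 0.5 × 0.24 × 1.08² = 0.14 mA, giving V_DS = V_DD − I_D R_D = 3.15 − 0.14 × 20 = 0.351 V.
But 0.351 V < V_ov = 1.08 V, so the device is actually in triode.
In triode I_D = k_n[V_ov V_DS − ½ V_DS²] and I_D = (V_DD − V_DS)/R_D. Equating: 2.4 V_DS² − 6.184 V_DS + 3.15 = 0, giving V_DS = 0.699 V (the root below V_ov).
I_D = (3.15 − 0.699) / 20 = 0.123 mA.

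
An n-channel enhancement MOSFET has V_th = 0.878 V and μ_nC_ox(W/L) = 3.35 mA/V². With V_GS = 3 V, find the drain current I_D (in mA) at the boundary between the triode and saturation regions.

At the boundary V_DS = V_ov = V_GS − V_th = 3 − 0.878 = 2.12 V.
I_D = ½ k_n V_ov² = 0.5 × 3.35 × 2.12² = 7.54 mA.

I_D = 7.54 mA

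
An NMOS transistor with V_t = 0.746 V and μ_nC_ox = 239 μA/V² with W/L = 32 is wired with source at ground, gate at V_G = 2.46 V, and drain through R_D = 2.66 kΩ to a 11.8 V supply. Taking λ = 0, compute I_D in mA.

V_GS = V_G = 2.46 V, so V_ov = 2.46 − 0.746 = 1.71 V.
k_n = μ_nC_ox · (W/L) = 7.648 mA/V².
Assume saturation: I_D = ½ k_n V_ov² = 0.5 × 7.648 × 1.71² = 11.2 mA, giving V_DS = V_DD − I_D R_D = 11.8 − 11.2 × 2.66 = -18.1 V.
But -18.1 V < V_ov = 1.71 V, so the device is actually in triode.
In triode I_D = k_n[V_ov V_DS − ½ V_DS²] and I_D = (V_DD − V_DS)/R_D. Equating: 10.2 V_DS² − 35.87 V_DS + 11.8 = 0, giving V_DS = 0.367 V (the root below V_ov).
I_D = (11.8 − 0.367) / 2.66 = 4.3 mA.

I_D = 4.30 mA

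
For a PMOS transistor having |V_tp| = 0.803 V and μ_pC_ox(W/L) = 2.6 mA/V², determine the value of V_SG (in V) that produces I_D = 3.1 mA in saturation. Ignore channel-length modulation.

V_SG = 2.35 V

In saturation I_D = ½ k_p (V_SG − |V_tp|)², so V_SG − |V_tp| = √(2 I_D / k_p) = √(2 × 3.1 / 2.6) = 1.54 V.
V_SG = 0.803 + 1.54 = 2.35 V.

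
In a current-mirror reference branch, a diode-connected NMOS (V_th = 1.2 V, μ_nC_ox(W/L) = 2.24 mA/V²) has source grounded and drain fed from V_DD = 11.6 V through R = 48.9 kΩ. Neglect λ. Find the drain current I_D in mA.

With gate tied to drain, V_GS = V_DS ≥ V_GS − V_th, so the device is in saturation.
KCL at the drain: ½ k_n (V_GS − V_th)² = (V_DD − V_GS)/R.
Let x = V_GS − 1.2. Then 54.8 x² + x − 10.4 = 0, giving x = 0.427 V (positive root), so V_GS = 1.63 V.
I_D = (V_DD − V_GS)/R = (11.6 − 1.63) / 48.9 = 0.204 mA.

I_D = 0.204 mA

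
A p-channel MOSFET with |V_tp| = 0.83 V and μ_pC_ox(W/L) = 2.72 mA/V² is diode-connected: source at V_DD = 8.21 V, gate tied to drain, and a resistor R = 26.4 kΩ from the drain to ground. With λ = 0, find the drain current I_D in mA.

With gate tied to drain, V_SG = V_SD ≥ V_SG − |V_tp|, so the device is in saturation.
KCL at the drain: ½ k_p (V_SG − |V_tp|)² = (V_DD − V_SG)/R.
Let x = V_SG − 0.83. Then 35.9 x² + x − 7.38 = 0, giving x = 0.44 V (positive root), so V_SG = 1.27 V.
I_D = (V_DD − V_SG)/R = (8.21 − 1.27) / 26.4 = 0.263 mA.

I_D = 0.263 mA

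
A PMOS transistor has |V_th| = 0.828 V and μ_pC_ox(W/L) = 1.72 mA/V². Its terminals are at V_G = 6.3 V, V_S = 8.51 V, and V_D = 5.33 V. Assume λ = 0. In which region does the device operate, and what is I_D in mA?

Saturation; I_D = 1.64 mA

V_SG = V_S − V_G = 8.51 − 6.3 = 2.21 V; V_SD = V_S − V_D = 8.51 − 5.33 = 3.18 V.
V_ov = V_SG − |V_th| = 2.21 − 0.828 = 1.38 V.
Since V_SD = 3.18 V ≥ V_ov = 1.38 V, the device is in saturation.
I_D = ½ k_p V_ov² = 0.5 × 1.72 × 1.38² = 1.64 mA.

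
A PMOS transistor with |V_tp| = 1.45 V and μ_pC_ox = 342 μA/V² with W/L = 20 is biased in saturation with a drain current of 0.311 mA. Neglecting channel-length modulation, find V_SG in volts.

k_p = μ_pC_ox · (W/L) = 6.84 mA/V².
In saturation I_D = ½ k_p (V_SG − |V_tp|)², so V_SG − |V_tp| = √(2 I_D / k_p) = √(2 × 0.311 / 6.84) = 0.302 V.
V_SG = 1.45 + 0.302 = 1.75 V.

V_SG = 1.75 V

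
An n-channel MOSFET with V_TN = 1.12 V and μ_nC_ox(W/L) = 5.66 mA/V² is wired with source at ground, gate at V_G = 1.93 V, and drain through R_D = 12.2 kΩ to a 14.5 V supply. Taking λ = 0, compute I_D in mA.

I_D = 1.16 mA

V_GS = V_G = 1.93 V, so V_ov = 1.93 − 1.12 = 0.81 V.
Assume saturation: I_D = ½ k_n V_ov² = 0.5 × 5.66 × 0.81² = 1.86 mA, giving V_DS = V_DD − I_D R_D = 14.5 − 1.86 × 12.2 = -8.15 V.
But -8.15 V < V_ov = 0.81 V, so the device is actually in triode.
In triode I_D = k_n[V_ov V_DS − ½ V_DS²] and I_D = (V_DD − V_DS)/R_D. Equating: 34.5 V_DS² − 56.93 V_DS + 14.5 = 0, giving V_DS = 0.315 V (the root below V_ov).
I_D = (14.5 − 0.315) / 12.2 = 1.16 mA.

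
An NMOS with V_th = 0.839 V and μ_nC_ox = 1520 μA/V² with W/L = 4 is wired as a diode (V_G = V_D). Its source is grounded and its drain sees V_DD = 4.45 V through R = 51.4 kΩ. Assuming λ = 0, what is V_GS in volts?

With gate tied to drain, V_GS = V_DS ≥ V_GS − V_th, so the device is in saturation.
k_n = μ_nC_ox · (W/L) = 6.08 mA/V².
KCL at the drain: ½ k_n (V_GS − V_th)² = (V_DD − V_GS)/R.
Let x = V_GS − 0.839. Then 156 x² + x − 3.611 = 0, giving x = 0.149 V (positive root), so V_GS = 0.988 V.
I_D = (V_DD − V_GS)/R = (4.45 − 0.988) / 51.4 = 0.0674 mA.

V_GS = 0.988 V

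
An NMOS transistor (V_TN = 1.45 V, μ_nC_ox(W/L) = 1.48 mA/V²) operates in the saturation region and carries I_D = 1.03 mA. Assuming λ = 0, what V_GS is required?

In saturation I_D = ½ k_n (V_GS − V_TN)², so V_GS − V_TN = √(2 I_D / k_n) = √(2 × 1.03 / 1.48) = 1.18 V.
V_GS = 1.45 + 1.18 = 2.63 V.

V_GS = 2.63 V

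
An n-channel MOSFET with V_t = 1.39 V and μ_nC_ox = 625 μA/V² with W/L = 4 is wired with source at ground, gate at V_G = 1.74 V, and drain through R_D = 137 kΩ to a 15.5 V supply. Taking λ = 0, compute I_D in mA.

V_GS = V_G = 1.74 V, so V_ov = 1.74 − 1.39 = 0.35 V.
k_n = μ_nC_ox · (W/L) = 2.5 mA/V².
Assume saturation: I_D = ½ k_n V_ov² = 0.5 × 2.5 × 0.35² = 0.153 mA, giving V_DS = V_DD − I_D R_D = 15.5 − 0.153 × 137 = -5.48 V.
But -5.48 V < V_ov = 0.35 V, so the device is actually in triode.
In triode I_D = k_n[V_ov V_DS − ½ V_DS²] and I_D = (V_DD − V_DS)/R_D. Equating: 171 V_DS² − 120.9 V_DS + 15.5 = 0, giving V_DS = 0.168 V (the root below V_ov).
I_D = (15.5 − 0.168) / 137 = 0.112 mA.

I_D = 0.112 mA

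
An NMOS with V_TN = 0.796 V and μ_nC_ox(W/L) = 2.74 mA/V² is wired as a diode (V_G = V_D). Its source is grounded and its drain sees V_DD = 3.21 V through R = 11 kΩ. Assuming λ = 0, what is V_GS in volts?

V_GS = 1.16 V

With gate tied to drain, V_GS = V_DS ≥ V_GS − V_TN, so the device is in saturation.
KCL at the drain: ½ k_n (V_GS − V_TN)² = (V_DD − V_GS)/R.
Let x = V_GS − 0.796. Then 15.1 x² + x − 2.414 = 0, giving x = 0.368 V (positive root), so V_GS = 1.16 V.
I_D = (V_DD − V_GS)/R = (3.21 − 1.16) / 11 = 0.186 mA.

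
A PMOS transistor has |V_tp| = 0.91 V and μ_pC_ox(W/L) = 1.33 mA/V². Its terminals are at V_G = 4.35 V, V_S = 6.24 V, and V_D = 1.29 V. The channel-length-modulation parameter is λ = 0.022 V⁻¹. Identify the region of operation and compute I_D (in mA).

V_SG = V_S − V_G = 6.24 − 4.35 = 1.89 V; V_SD = V_S − V_D = 6.24 − 1.29 = 4.95 V.
V_ov = V_SG − |V_tp| = 1.89 − 0.91 = 0.98 V.
Since V_SD = 4.95 V ≥ V_ov = 0.98 V, the device is in saturation.
I_D = ½ k_p V_ov² (1 + λ V_SD) = 0.5 × 1.33 × 0.98² × (1 + 0.022 × 4.95) = 0.708 mA.

Saturation; I_D = 0.708 mA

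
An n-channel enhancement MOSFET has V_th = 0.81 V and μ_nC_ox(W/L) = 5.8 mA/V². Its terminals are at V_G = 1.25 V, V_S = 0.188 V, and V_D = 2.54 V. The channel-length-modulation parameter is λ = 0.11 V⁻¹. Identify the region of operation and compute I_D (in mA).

Saturation; I_D = 0.232 mA

V_GS = V_G − V_S = 1.25 − 0.188 = 1.06 V; V_DS = V_D − V_S = 2.54 − 0.188 = 2.35 V.
V_ov = V_GS − V_th = 1.06 − 0.81 = 0.252 V.
Since V_DS = 2.35 V ≥ V_ov = 0.252 V, the device is in saturation.
I_D = ½ k_n V_ov² (1 + λ V_DS) = 0.5 × 5.8 × 0.252² × (1 + 0.11 × 2.35) = 0.232 mA.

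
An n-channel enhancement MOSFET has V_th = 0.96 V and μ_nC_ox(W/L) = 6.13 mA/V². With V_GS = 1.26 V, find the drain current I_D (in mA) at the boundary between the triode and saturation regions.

I_D = 0.276 mA

At the boundary V_DS = V_ov = V_GS − V_th = 1.26 − 0.96 = 0.3 V.
I_D = ½ k_n V_ov² = 0.5 × 6.13 × 0.3² = 0.276 mA.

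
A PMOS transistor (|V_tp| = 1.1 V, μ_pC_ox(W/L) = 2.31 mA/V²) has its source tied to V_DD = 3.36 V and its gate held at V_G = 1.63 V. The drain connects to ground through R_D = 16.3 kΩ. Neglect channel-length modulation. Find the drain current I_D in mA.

V_SG = V_DD − V_G = 3.36 − 1.63 = 1.73 V, so V_ov = 1.73 − 1.1 = 0.63 V.
Assume saturation: I_D = ½ k_p V_ov² = 0.5 × 2.31 × 0.63² = 0.458 mA, giving V_SD = V_DD − I_D R_D = 3.36 − 0.458 × 16.3 = -4.11 V.
But -4.11 V < V_ov = 0.63 V, so the device is actually in triode.
In triode I_D = k_p[V_ov V_SD − ½ V_SD²] and I_D = (V_DD − V_SD)/R_D. Equating: 18.8 V_SD² − 24.72 V_SD + 3.36 = 0, giving V_SD = 0.154 V (the root below V_ov).
I_D = (3.36 − 0.154) / 16.3 = 0.197 mA.

I_D = 0.197 mA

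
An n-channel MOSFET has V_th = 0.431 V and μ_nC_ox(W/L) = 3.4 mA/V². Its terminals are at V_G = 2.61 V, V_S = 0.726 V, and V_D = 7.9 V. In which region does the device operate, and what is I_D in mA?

Saturation; I_D = 3.59 mA

V_GS = V_G − V_S = 2.61 − 0.726 = 1.88 V; V_DS = V_D − V_S = 7.9 − 0.726 = 7.17 V.
V_ov = V_GS − V_th = 1.88 − 0.431 = 1.45 V.
Since V_DS = 7.17 V ≥ V_ov = 1.45 V, the device is in saturation.
I_D = ½ k_n V_ov² = 0.5 × 3.4 × 1.45² = 3.59 mA.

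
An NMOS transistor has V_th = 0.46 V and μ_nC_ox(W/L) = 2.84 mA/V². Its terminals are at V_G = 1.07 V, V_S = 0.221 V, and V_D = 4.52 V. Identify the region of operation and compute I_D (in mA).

Saturation; I_D = 0.215 mA

V_GS = V_G − V_S = 1.07 − 0.221 = 0.849 V; V_DS = V_D − V_S = 4.52 − 0.221 = 4.3 V.
V_ov = V_GS − V_th = 0.849 − 0.46 = 0.389 V.
Since V_DS = 4.3 V ≥ V_ov = 0.389 V, the device is in saturation.
I_D = ½ k_n V_ov² = 0.5 × 2.84 × 0.389² = 0.215 mA.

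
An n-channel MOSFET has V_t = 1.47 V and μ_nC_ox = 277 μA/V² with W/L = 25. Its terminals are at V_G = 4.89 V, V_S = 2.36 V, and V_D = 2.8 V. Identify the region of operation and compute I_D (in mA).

V_GS = V_G − V_S = 4.89 − 2.36 = 2.53 V; V_DS = V_D − V_S = 2.8 − 2.36 = 0.44 V.
k_n = μ_nC_ox · (W/L) = 6.925 mA/V².
V_ov = V_GS − V_t = 2.53 − 1.47 = 1.06 V.
Since V_DS = 0.44 V < V_ov = 1.06 V, the device is in the triode region.
I_D = k_n [V_ov · V_DS − ½ V_DS²] = 6.925 × [1.06 × 0.44 − 0.5 × 0.44²] = 2.56 mA.

Triode; I_D = 2.56 mA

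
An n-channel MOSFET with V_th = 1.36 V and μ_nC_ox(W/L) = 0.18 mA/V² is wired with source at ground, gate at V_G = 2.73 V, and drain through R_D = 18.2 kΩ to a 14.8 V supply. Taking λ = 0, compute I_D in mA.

I_D = 0.169 mA

V_GS = V_G = 2.73 V, so V_ov = 2.73 − 1.36 = 1.37 V.
Assume saturation: I_D = ½ k_n V_ov² = 0.5 × 0.18 × 1.37² = 0.169 mA, giving V_DS = V_DD − I_D R_D = 14.8 − 0.169 × 18.2 = 11.7 V.
V_DS = 11.7 V ≥ V_ov = 1.37 V, confirming saturation.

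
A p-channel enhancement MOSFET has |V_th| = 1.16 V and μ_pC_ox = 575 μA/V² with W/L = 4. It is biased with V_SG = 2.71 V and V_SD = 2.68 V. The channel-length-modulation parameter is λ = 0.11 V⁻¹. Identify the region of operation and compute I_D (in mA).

Saturation; I_D = 3.58 mA

k_p = μ_pC_ox · (W/L) = 2.3 mA/V².
V_ov = V_SG − |V_th| = 2.71 − 1.16 = 1.55 V.
Since V_SD = 2.68 V ≥ V_ov = 1.55 V, the device is in saturation.
I_D = ½ k_p V_ov² (1 + λ V_SD) = 0.5 × 2.3 × 1.55² × (1 + 0.11 × 2.68) = 3.58 mA.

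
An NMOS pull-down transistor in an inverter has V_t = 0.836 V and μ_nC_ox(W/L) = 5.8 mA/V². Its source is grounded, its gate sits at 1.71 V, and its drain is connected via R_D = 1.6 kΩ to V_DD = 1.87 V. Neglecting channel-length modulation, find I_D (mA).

V_GS = V_G = 1.71 V, so V_ov = 1.71 − 0.836 = 0.874 V.
Assume saturation: I_D = ½ k_n V_ov² = 0.5 × 5.8 × 0.874² = 2.22 mA, giving V_DS = V_DD − I_D R_D = 1.87 − 2.22 × 1.6 = -1.67 V.
But -1.67 V < V_ov = 0.874 V, so the device is actually in triode.
In triode I_D = k_n[V_ov V_DS − ½ V_DS²] and I_D = (V_DD − V_DS)/R_D. Equating: 4.64 V_DS² − 9.111 V_DS + 1.87 = 0, giving V_DS = 0.233 V (the root below V_ov).
I_D = (1.87 − 0.233) / 1.6 = 1.02 mA.

I_D = 1.02 mA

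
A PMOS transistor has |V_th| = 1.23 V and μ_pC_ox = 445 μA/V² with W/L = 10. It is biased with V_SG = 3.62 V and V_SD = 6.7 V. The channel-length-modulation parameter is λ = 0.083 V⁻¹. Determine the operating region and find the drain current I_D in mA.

Saturation; I_D = 19.8 mA

k_p = μ_pC_ox · (W/L) = 4.45 mA/V².
V_ov = V_SG − |V_th| = 3.62 − 1.23 = 2.39 V.
Since V_SD = 6.7 V ≥ V_ov = 2.39 V, the device is in saturation.
I_D = ½ k_p V_ov² (1 + λ V_SD) = 0.5 × 4.45 × 2.39² × (1 + 0.083 × 6.7) = 19.8 mA.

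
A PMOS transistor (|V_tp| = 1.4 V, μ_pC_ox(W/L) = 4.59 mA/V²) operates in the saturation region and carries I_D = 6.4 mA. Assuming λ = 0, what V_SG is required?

In saturation I_D = ½ k_p (V_SG − |V_tp|)², so V_SG − |V_tp| = √(2 I_D / k_p) = √(2 × 6.4 / 4.59) = 1.67 V.
V_SG = 1.4 + 1.67 = 3.07 V.

V_SG = 3.07 V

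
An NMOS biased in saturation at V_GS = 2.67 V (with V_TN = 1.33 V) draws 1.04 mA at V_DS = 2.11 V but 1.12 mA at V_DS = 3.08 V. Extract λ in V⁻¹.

With V_GS fixed, I_D ∝ (1 + λ V_DS) in saturation, so I_D2/I_D1 = (1 + λ V_DS2)/(1 + λ V_DS1).
1.12/1.04 = 1.077 = (1 + 3.08 λ)/(1 + 2.11 λ).
Solving: λ (I_D1 V_DS2 − I_D2 V_DS1) = I_D2 − I_D1, so λ = (1.12 − 1.04) / (1.04 × 3.08 − 1.12 × 2.11) = 0.08 / 0.84 = 0.0952 V⁻¹.

λ = 0.0952 V⁻¹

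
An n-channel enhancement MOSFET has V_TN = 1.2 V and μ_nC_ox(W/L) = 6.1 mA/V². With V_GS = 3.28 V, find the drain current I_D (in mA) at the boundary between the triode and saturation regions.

At the boundary V_DS = V_ov = V_GS − V_TN = 3.28 − 1.2 = 2.08 V.
I_D = ½ k_n V_ov² = 0.5 × 6.1 × 2.08² = 13.2 mA.

I_D = 13.2 mA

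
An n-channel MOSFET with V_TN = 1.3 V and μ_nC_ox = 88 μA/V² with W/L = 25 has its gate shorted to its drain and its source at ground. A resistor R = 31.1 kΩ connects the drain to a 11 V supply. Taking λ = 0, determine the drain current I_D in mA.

I_D = 0.295 mA

With gate tied to drain, V_GS = V_DS ≥ V_GS − V_TN, so the device is in saturation.
k_n = μ_nC_ox · (W/L) = 2.2 mA/V².
KCL at the drain: ½ k_n (V_GS − V_TN)² = (V_DD − V_GS)/R.
Let x = V_GS − 1.3. Then 34.2 x² + x − 9.7 = 0, giving x = 0.518 V (positive root), so V_GS = 1.82 V.
I_D = (V_DD − V_GS)/R = (11 − 1.82) / 31.1 = 0.295 mA.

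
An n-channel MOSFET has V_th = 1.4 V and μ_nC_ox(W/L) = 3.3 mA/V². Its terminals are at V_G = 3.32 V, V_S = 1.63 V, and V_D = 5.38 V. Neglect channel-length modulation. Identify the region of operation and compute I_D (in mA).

Saturation; I_D = 0.139 mA

V_GS = V_G − V_S = 3.32 − 1.63 = 1.69 V; V_DS = V_D − V_S = 5.38 − 1.63 = 3.75 V.
V_ov = V_GS − V_th = 1.69 − 1.4 = 0.29 V.
Since V_DS = 3.75 V ≥ V_ov = 0.29 V, the device is in saturation.
I_D = ½ k_n V_ov² = 0.5 × 3.3 × 0.29² = 0.139 mA.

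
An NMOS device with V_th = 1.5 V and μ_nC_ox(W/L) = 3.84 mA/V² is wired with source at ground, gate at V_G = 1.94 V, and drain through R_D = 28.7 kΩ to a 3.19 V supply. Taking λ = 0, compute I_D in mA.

V_GS = V_G = 1.94 V, so V_ov = 1.94 − 1.5 = 0.44 V.
Assume saturation: I_D = ½ k_n V_ov² = 0.5 × 3.84 × 0.44² = 0.372 mA, giving V_DS = V_DD − I_D R_D = 3.19 − 0.372 × 28.7 = -7.48 V.
But -7.48 V < V_ov = 0.44 V, so the device is actually in triode.
In triode I_D = k_n[V_ov V_DS − ½ V_DS²] and I_D = (V_DD − V_DS)/R_D. Equating: 55.1 V_DS² − 49.49 V_DS + 3.19 = 0, giving V_DS = 0.0699 V (the root below V_ov).
I_D = (3.19 − 0.0699) / 28.7 = 0.109 mA.

I_D = 0.109 mA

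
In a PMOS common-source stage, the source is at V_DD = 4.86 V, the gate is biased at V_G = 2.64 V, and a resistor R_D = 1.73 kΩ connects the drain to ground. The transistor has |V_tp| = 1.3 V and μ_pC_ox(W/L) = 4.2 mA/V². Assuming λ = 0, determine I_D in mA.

I_D = 1.78 mA

V_SG = V_DD − V_G = 4.86 − 2.64 = 2.22 V, so V_ov = 2.22 − 1.3 = 0.92 V.
Assume saturation: I_D = ½ k_p V_ov² = 0.5 × 4.2 × 0.92² = 1.78 mA, giving V_SD = V_DD − I_D R_D = 4.86 − 1.78 × 1.73 = 1.79 V.
V_SD = 1.79 V ≥ V_ov = 0.92 V, confirming saturation.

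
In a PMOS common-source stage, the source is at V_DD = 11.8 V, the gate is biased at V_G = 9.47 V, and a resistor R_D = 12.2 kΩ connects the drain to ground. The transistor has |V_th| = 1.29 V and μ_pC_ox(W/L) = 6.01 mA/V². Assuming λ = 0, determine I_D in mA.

I_D = 0.954 mA

V_SG = V_DD − V_G = 11.8 − 9.47 = 2.33 V, so V_ov = 2.33 − 1.29 = 1.04 V.
Assume saturation: I_D = ½ k_p V_ov² = 0.5 × 6.01 × 1.04² = 3.25 mA, giving V_SD = V_DD − I_D R_D = 11.8 − 3.25 × 12.2 = -27.9 V.
But -27.9 V < V_ov = 1.04 V, so the device is actually in triode.
In triode I_D = k_p[V_ov V_SD − ½ V_SD²] and I_D = (V_DD − V_SD)/R_D. Equating: 36.7 V_SD² − 77.25 V_SD + 11.8 = 0, giving V_SD = 0.166 V (the root below V_ov).
I_D = (11.8 − 0.166) / 12.2 = 0.954 mA.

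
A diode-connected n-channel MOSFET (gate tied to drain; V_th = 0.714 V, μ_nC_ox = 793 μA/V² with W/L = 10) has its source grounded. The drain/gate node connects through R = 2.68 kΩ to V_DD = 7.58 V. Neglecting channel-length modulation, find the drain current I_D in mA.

I_D = 2.28 mA

With gate tied to drain, V_GS = V_DS ≥ V_GS − V_th, so the device is in saturation.
k_n = μ_nC_ox · (W/L) = 7.93 mA/V².
KCL at the drain: ½ k_n (V_GS − V_th)² = (V_DD − V_GS)/R.
Let x = V_GS − 0.714. Then 10.6 x² + x − 6.866 = 0, giving x = 0.758 V (positive root), so V_GS = 1.47 V.
I_D = (V_DD − V_GS)/R = (7.58 − 1.47) / 2.68 = 2.28 mA.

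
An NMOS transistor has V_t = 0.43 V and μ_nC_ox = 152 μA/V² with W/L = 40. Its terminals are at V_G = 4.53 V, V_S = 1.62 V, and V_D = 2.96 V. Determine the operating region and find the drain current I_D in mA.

Triode; I_D = 14.7 mA

V_GS = V_G − V_S = 4.53 − 1.62 = 2.91 V; V_DS = V_D − V_S = 2.96 − 1.62 = 1.34 V.
k_n = μ_nC_ox · (W/L) = 6.08 mA/V².
V_ov = V_GS − V_t = 2.91 − 0.43 = 2.48 V.
Since V_DS = 1.34 V < V_ov = 2.48 V, the device is in the triode region.
I_D = k_n [V_ov · V_DS − ½ V_DS²] = 6.08 × [2.48 × 1.34 − 0.5 × 1.34²] = 14.7 mA.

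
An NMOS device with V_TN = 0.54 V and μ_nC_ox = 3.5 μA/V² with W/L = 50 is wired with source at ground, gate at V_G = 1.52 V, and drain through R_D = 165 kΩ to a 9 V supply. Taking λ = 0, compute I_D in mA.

I_D = 0.0523 mA

V_GS = V_G = 1.52 V, so V_ov = 1.52 − 0.54 = 0.98 V.
k_n = μ_nC_ox · (W/L) = 0.175 mA/V².
Assume saturation: I_D = ½ k_n V_ov² = 0.5 × 0.175 × 0.98² = 0.084 mA, giving V_DS = V_DD − I_D R_D = 9 − 0.084 × 165 = -4.87 V.
But -4.87 V < V_ov = 0.98 V, so the device is actually in triode.
In triode I_D = k_n[V_ov V_DS − ½ V_DS²] and I_D = (V_DD − V_DS)/R_D. Equating: 14.4 V_DS² − 29.3 V_DS + 9 = 0, giving V_DS = 0.377 V (the root below V_ov).
I_D = (9 − 0.377) / 165 = 0.0523 mA.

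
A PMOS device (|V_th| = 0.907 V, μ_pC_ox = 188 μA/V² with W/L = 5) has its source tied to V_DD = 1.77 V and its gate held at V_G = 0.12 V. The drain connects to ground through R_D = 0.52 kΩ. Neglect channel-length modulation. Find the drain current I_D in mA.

I_D = 0.259 mA

V_SG = V_DD − V_G = 1.77 − 0.12 = 1.65 V, so V_ov = 1.65 − 0.907 = 0.743 V.
k_p = μ_pC_ox · (W/L) = 0.94 mA/V².
Assume saturation: I_D = ½ k_p V_ov² = 0.5 × 0.94 × 0.743² = 0.259 mA, giving V_SD = V_DD − I_D R_D = 1.77 − 0.259 × 0.52 = 1.64 V.
V_SD = 1.64 V ≥ V_ov = 0.743 V, confirming saturation.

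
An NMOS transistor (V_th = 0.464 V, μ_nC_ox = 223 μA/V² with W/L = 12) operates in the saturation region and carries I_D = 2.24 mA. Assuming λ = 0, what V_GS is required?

k_n = μ_nC_ox · (W/L) = 2.676 mA/V².
In saturation I_D = ½ k_n (V_GS − V_th)², so V_GS − V_th = √(2 I_D / k_n) = √(2 × 2.24 / 2.676) = 1.29 V.
V_GS = 0.464 + 1.29 = 1.76 V.

V_GS = 1.76 V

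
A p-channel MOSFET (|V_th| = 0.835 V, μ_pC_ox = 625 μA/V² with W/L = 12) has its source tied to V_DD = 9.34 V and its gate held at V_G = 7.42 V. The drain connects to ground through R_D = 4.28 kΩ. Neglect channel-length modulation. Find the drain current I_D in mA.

V_SG = V_DD − V_G = 9.34 − 7.42 = 1.92 V, so V_ov = 1.92 − 0.835 = 1.08 V.
k_p = μ_pC_ox · (W/L) = 7.5 mA/V².
Assume saturation: I_D = ½ k_p V_ov² = 0.5 × 7.5 × 1.08² = 4.41 mA, giving V_SD = V_DD − I_D R_D = 9.34 − 4.41 × 4.28 = -9.55 V.
But -9.55 V < V_ov = 1.08 V, so the device is actually in triode.
In triode I_D = k_p[V_ov V_SD − ½ V_SD²] and I_D = (V_DD − V_SD)/R_D. Equating: 16.1 V_SD² − 35.83 V_SD + 9.34 = 0, giving V_SD = 0.301 V (the root below V_ov).
I_D = (9.34 − 0.301) / 4.28 = 2.11 mA.

I_D = 2.11 mA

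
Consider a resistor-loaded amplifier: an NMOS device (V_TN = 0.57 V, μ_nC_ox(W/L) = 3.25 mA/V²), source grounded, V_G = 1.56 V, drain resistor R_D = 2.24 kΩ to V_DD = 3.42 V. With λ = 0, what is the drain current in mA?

I_D = 1.28 mA

V_GS = V_G = 1.56 V, so V_ov = 1.56 − 0.57 = 0.99 V.
Assume saturation: I_D = ½ k_n V_ov² = 0.5 × 3.25 × 0.99² = 1.59 mA, giving V_DS = V_DD − I_D R_D = 3.42 − 1.59 × 2.24 = -0.148 V.
But -0.148 V < V_ov = 0.99 V, so the device is actually in triode.
In triode I_D = k_n[V_ov V_DS − ½ V_DS²] and I_D = (V_DD − V_DS)/R_D. Equating: 3.64 V_DS² − 8.207 V_DS + 3.42 = 0, giving V_DS = 0.552 V (the root below V_ov).
I_D = (3.42 − 0.552) / 2.24 = 1.28 mA.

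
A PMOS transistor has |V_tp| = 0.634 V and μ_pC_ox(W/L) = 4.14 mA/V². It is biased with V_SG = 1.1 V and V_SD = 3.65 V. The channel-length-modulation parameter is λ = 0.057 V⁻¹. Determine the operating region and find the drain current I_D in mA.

Saturation; I_D = 0.543 mA

V_ov = V_SG − |V_tp| = 1.1 − 0.634 = 0.466 V.
Since V_SD = 3.65 V ≥ V_ov = 0.466 V, the device is in saturation.
I_D = ½ k_p V_ov² (1 + λ V_SD) = 0.5 × 4.14 × 0.466² × (1 + 0.057 × 3.65) = 0.543 mA.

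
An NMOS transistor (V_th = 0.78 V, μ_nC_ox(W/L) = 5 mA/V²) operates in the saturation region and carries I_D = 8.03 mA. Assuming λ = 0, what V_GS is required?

In saturation I_D = ½ k_n (V_GS − V_th)², so V_GS − V_th = √(2 I_D / k_n) = √(2 × 8.03 / 5) = 1.79 V.
V_GS = 0.78 + 1.79 = 2.57 V.

V_GS = 2.57 V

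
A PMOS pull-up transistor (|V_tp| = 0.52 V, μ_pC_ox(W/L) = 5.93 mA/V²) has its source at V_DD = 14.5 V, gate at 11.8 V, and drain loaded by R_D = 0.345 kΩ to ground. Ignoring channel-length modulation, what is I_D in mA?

V_SG = V_DD − V_G = 14.5 − 11.8 = 2.7 V, so V_ov = 2.7 − 0.52 = 2.18 V.
Assume saturation: I_D = ½ k_p V_ov² = 0.5 × 5.93 × 2.18² = 14.1 mA, giving V_SD = V_DD − I_D R_D = 14.5 − 14.1 × 0.345 = 9.64 V.
V_SD = 9.64 V ≥ V_ov = 2.18 V, confirming saturation.

I_D = 14.1 mA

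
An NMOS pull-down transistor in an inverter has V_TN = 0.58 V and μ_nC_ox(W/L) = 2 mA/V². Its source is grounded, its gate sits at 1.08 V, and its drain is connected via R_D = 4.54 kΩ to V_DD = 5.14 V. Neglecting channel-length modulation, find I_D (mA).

I_D = 0.250 mA

V_GS = V_G = 1.08 V, so V_ov = 1.08 − 0.58 = 0.5 V.
Assume saturation: I_D = ½ k_n V_ov² = 0.5 × 2 × 0.5² = 0.25 mA, giving V_DS = V_DD − I_D R_D = 5.14 − 0.25 × 4.54 = 4 V.
V_DS = 4 V ≥ V_ov = 0.5 V, confirming saturation.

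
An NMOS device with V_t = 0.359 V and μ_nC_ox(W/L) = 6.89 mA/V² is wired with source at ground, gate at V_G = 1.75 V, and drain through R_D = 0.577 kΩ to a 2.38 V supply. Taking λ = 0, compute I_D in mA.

I_D = 3.40 mA

V_GS = V_G = 1.75 V, so V_ov = 1.75 − 0.359 = 1.39 V.
Assume saturation: I_D = ½ k_n V_ov² = 0.5 × 6.89 × 1.39² = 6.67 mA, giving V_DS = V_DD − I_D R_D = 2.38 − 6.67 × 0.577 = -1.47 V.
But -1.47 V < V_ov = 1.39 V, so the device is actually in triode.
In triode I_D = k_n[V_ov V_DS − ½ V_DS²] and I_D = (V_DD − V_DS)/R_D. Equating: 1.99 V_DS² − 6.53 V_DS + 2.38 = 0, giving V_DS = 0.418 V (the root below V_ov).
I_D = (2.38 − 0.418) / 0.577 = 3.4 mA.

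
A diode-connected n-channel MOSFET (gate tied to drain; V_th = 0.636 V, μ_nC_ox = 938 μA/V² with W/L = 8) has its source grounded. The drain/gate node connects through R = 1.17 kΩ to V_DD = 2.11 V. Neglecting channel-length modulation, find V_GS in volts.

V_GS = 1.11 V

With gate tied to drain, V_GS = V_DS ≥ V_GS − V_th, so the device is in saturation.
k_n = μ_nC_ox · (W/L) = 7.504 mA/V².
KCL at the drain: ½ k_n (V_GS − V_th)² = (V_DD − V_GS)/R.
Let x = V_GS − 0.636. Then 4.39 x² + x − 1.474 = 0, giving x = 0.477 V (positive root), so V_GS = 1.11 V.
I_D = (V_DD − V_GS)/R = (2.11 − 1.11) / 1.17 = 0.852 mA.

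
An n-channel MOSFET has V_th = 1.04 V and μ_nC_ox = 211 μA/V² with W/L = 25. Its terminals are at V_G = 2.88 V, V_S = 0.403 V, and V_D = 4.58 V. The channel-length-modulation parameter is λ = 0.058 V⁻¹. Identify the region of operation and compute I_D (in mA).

Saturation; I_D = 6.77 mA

V_GS = V_G − V_S = 2.88 − 0.403 = 2.48 V; V_DS = V_D − V_S = 4.58 − 0.403 = 4.18 V.
k_n = μ_nC_ox · (W/L) = 5.275 mA/V².
V_ov = V_GS − V_th = 2.48 − 1.04 = 1.44 V.
Since V_DS = 4.18 V ≥ V_ov = 1.44 V, the device is in saturation.
I_D = ½ k_n V_ov² (1 + λ V_DS) = 0.5 × 5.275 × 1.44² × (1 + 0.058 × 4.18) = 6.77 mA.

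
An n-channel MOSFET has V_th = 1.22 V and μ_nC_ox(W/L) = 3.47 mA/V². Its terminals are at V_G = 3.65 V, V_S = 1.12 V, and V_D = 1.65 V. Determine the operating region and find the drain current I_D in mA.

V_GS = V_G − V_S = 3.65 − 1.12 = 2.53 V; V_DS = V_D − V_S = 1.65 − 1.12 = 0.53 V.
V_ov = V_GS − V_th = 2.53 − 1.22 = 1.31 V.
Since V_DS = 0.53 V < V_ov = 1.31 V, the device is in the triode region.
I_D = k_n [V_ov · V_DS − ½ V_DS²] = 3.47 × [1.31 × 0.53 − 0.5 × 0.53²] = 1.92 mA.

Triode; I_D = 1.92 mA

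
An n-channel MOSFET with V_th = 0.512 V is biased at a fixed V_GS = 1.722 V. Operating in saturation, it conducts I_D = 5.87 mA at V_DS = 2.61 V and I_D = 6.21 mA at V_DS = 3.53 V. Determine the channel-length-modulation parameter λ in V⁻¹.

λ = 0.0753 V⁻¹

With V_GS fixed, I_D ∝ (1 + λ V_DS) in saturation, so I_D2/I_D1 = (1 + λ V_DS2)/(1 + λ V_DS1).
6.21/5.87 = 1.058 = (1 + 3.53 λ)/(1 + 2.61 λ).
Solving: λ (I_D1 V_DS2 − I_D2 V_DS1) = I_D2 − I_D1, so λ = (6.21 − 5.87) / (5.87 × 3.53 − 6.21 × 2.61) = 0.34 / 4.51 = 0.0753 V⁻¹.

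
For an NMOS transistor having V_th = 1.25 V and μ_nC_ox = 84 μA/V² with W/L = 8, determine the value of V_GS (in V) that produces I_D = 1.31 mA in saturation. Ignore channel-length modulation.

V_GS = 3.22 V

k_n = μ_nC_ox · (W/L) = 0.672 mA/V².
In saturation I_D = ½ k_n (V_GS − V_th)², so V_GS − V_th = √(2 I_D / k_n) = √(2 × 1.31 / 0.672) = 1.97 V.
V_GS = 1.25 + 1.97 = 3.22 V.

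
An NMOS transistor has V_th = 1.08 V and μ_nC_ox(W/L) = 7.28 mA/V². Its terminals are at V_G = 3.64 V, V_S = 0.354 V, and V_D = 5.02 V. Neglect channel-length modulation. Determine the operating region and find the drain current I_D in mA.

Saturation; I_D = 17.7 mA

V_GS = V_G − V_S = 3.64 − 0.354 = 3.29 V; V_DS = V_D − V_S = 5.02 − 0.354 = 4.67 V.
V_ov = V_GS − V_th = 3.29 − 1.08 = 2.21 V.
Since V_DS = 4.67 V ≥ V_ov = 2.21 V, the device is in saturation.
I_D = ½ k_n V_ov² = 0.5 × 7.28 × 2.21² = 17.7 mA.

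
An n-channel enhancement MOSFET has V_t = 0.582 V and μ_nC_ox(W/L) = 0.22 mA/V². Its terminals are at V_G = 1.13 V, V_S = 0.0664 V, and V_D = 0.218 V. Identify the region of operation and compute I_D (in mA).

V_GS = V_G − V_S = 1.13 − 0.0664 = 1.06 V; V_DS = V_D − V_S = 0.218 − 0.0664 = 0.152 V.
V_ov = V_GS − V_t = 1.06 − 0.582 = 0.482 V.
Since V_DS = 0.152 V < V_ov = 0.482 V, the device is in the triode region.
I_D = k_n [V_ov · V_DS − ½ V_DS²] = 0.22 × [0.482 × 0.152 − 0.5 × 0.152²] = 0.0135 mA.

Triode; I_D = 0.0135 mA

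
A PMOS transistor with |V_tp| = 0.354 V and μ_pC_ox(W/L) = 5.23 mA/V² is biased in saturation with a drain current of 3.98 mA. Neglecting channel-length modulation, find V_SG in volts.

In saturation I_D = ½ k_p (V_SG − |V_tp|)², so V_SG − |V_tp| = √(2 I_D / k_p) = √(2 × 3.98 / 5.23) = 1.23 V.
V_SG = 0.354 + 1.23 = 1.59 V.

V_SG = 1.59 V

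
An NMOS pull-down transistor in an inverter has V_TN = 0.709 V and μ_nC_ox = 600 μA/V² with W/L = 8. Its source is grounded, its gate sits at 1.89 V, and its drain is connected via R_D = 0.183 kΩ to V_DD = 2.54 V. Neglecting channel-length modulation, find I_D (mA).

I_D = 3.35 mA

V_GS = V_G = 1.89 V, so V_ov = 1.89 − 0.709 = 1.18 V.
k_n = μ_nC_ox · (W/L) = 4.8 mA/V².
Assume saturation: I_D = ½ k_n V_ov² = 0.5 × 4.8 × 1.18² = 3.35 mA, giving V_DS = V_DD − I_D R_D = 2.54 − 3.35 × 0.183 = 1.93 V.
V_DS = 1.93 V ≥ V_ov = 1.18 V, confirming saturation.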